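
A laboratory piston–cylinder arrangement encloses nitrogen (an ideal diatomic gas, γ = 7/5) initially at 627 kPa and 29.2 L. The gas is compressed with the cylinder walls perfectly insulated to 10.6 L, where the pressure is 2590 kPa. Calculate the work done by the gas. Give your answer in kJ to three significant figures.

W ≈ -22.9 kJ

Adiabatic: W = (P₁V₁ − P₂V₂)/(γ − 1) with γ = 7/5.
P₁V₁ = 18308 J, P₂V₂ = 27454 J.
W = (18308 − 27454) / 0.4 = -22864 J.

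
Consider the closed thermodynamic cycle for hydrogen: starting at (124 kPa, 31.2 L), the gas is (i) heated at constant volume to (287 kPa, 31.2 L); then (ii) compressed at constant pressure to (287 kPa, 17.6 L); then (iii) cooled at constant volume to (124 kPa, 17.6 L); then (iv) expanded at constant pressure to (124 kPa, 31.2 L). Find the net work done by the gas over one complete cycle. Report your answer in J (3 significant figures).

W_net ≈ -2220 J

Constant-volume legs do no work.
W(ii) = (287)(17.6 − 31.2) = -3903 J; W(iv) = (124)(31.2 − 17.6) = 1686 J.
W_net = -3903 + 1686 = -2217 J (the counter-clockwise enclosed area).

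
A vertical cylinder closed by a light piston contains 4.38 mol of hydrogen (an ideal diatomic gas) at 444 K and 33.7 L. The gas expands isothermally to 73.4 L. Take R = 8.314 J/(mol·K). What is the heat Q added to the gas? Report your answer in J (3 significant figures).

Isothermal ⇒ ΔU = 0, so Q = W = nRT ln(V₂/V₁).
Q = (4.38)(8.314)(444) ln(73.4/33.7) = 16168 × 0.7784 = 12586 J.

Q ≈ 12600 J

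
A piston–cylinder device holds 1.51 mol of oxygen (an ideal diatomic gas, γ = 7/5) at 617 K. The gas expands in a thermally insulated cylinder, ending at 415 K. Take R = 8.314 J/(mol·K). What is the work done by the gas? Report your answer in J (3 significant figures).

W ≈ 6340 J

Adiabatic ⇒ Q = 0, so W_by = −ΔU = nCᵥ(T₁ − T₂).
Cᵥ = 5R/2 = 20.79 J/(mol·K).
W = (1.51)(20.79)(617 − 415) = 6340 J.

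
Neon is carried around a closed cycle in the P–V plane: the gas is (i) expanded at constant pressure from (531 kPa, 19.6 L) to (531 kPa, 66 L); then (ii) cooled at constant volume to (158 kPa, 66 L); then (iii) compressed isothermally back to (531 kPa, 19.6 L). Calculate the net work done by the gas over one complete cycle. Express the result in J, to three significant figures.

W_net ≈ 12000 J

Leg (i): W = PΔV = (531)(66 − 19.6) = 24638 J.
Leg (ii): W = 0.
Leg (iii): W = PᵢVᵢ ln(V_f/Vᵢ) = (10428) ln(19.6/66) = -12661 J.
W_net = 24638 − 12661 = 11978 J.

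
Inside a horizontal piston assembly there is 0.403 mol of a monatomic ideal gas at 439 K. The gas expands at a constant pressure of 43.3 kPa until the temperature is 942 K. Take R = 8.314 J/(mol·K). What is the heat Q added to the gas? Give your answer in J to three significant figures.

Isobaric: W = nRΔT = (0.403)(8.314)(503) = 1685 J.
ΔU = nCᵥΔT with Cᵥ = 3R/2: ΔU = (0.403)(12.47)(503) = 2528 J.
Q = ΔU + W = 2528 + 1685 = 4213 J.

Q ≈ 4210 J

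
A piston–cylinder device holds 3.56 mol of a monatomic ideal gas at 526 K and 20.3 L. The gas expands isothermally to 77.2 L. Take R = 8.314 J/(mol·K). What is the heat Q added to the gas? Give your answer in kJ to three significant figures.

Q ≈ 20.8 kJ

Isothermal ⇒ ΔU = 0, so Q = W = nRT ln(V₂/V₁).
Q = (3.56)(8.314)(526) ln(77.2/20.3) = 15568 × 1.336 = 20796 J.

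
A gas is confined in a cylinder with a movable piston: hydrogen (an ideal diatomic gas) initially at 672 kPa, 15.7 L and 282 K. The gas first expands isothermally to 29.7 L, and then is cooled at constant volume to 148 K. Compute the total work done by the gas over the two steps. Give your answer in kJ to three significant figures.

Step 1 (isothermal): W = P₁V₁ ln(V₂/V₁) = (10550) ln(29.7/15.7) = 6726 J.
Step 2 (isochoric): W = 0 (constant volume).
W_total = 6726 + 0 = 6726 J.

W_total ≈ 6.73 kJ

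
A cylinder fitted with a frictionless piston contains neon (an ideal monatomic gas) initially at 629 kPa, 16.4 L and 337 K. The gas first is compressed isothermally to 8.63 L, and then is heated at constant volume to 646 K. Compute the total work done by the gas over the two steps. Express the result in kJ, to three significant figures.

W_total ≈ -6.62 kJ

Step 1 (isothermal): W = P₁V₁ ln(V₂/V₁) = (10316) ln(8.63/16.4) = -6623 J.
Step 2 (isochoric): W = 0 (constant volume).
W_total = -6623 + 0 = -6623 J.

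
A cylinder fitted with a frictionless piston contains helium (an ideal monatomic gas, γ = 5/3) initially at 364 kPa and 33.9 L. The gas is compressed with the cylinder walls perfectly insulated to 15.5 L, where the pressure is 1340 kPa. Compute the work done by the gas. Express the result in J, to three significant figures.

W ≈ -12600 J

Adiabatic: W = (P₁V₁ − P₂V₂)/(γ − 1) with γ = 5/3.
P₁V₁ = 12340 J, P₂V₂ = 20770 J.
W = (12340 − 20770) / 0.6667 = -12646 J.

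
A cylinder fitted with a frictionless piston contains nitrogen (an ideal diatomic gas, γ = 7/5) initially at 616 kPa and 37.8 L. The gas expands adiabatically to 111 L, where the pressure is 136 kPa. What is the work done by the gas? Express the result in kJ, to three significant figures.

Adiabatic: W = (P₁V₁ − P₂V₂)/(γ − 1) with γ = 7/5.
P₁V₁ = 23285 J, P₂V₂ = 15096 J.
W = (23285 − 15096) / 0.4 = 20472 J.

W ≈ 20.5 kJ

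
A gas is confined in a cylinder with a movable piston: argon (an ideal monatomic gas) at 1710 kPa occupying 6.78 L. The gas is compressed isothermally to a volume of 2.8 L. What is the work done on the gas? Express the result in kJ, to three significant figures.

Isothermal: W = nRT ln(V₂/V₁) = P₁V₁ ln(V₂/V₁).
P₁V₁ = (1710 kPa)(6.78 L) = 11594 J.
W = 11594 × ln(2.8/6.78) = 11594 × -0.8844
W_by_gas = -10253 J; work on gas = −W_by = 10253 J.

W ≈ 10.3 kJ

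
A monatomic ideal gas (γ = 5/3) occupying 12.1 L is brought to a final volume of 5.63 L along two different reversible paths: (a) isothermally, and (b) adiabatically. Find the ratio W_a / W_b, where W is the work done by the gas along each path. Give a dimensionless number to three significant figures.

Path (a) isothermal: W = P₁V₁ ln(V₂/V₁) → W_a/(P₁V₁) = -0.7651.
Path (b) adiabatic: W = P₁V₁(1 − (V₁/V₂)^(γ−1))/(γ−1) → W_b/(P₁V₁) = -0.9981.
W_a / W_b = -0.7651 / -0.9981 = 0.7666.

W_a / W_b ≈ 0.767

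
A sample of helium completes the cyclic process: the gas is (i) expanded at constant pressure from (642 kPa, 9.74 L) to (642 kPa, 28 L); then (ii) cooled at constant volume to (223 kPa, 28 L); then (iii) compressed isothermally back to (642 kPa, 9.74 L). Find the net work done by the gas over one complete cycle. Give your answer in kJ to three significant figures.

W_net ≈ 5.13 kJ

Leg (i): W = PΔV = (642)(28 − 9.74) = 11723 J.
Leg (ii): W = 0.
Leg (iii): W = PᵢVᵢ ln(V_f/Vᵢ) = (6244) ln(9.74/28) = -6593 J.
W_net = 11723 − 6593 = 5129 J.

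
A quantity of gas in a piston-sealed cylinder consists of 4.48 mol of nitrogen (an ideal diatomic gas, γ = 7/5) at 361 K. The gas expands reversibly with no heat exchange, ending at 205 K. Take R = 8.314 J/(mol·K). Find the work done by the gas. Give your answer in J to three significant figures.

W ≈ 14500 J

Adiabatic ⇒ Q = 0, so W_by = −ΔU = nCᵥ(T₁ − T₂).
Cᵥ = 5R/2 = 20.79 J/(mol·K).
W = (4.48)(20.79)(361 − 205) = 14526 J.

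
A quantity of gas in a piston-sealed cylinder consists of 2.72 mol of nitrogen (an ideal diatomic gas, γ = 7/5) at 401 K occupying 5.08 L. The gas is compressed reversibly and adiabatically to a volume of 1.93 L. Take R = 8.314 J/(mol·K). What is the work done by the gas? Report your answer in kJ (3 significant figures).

W ≈ -10.7 kJ

Adiabatic: TV^(γ−1) = const with γ = 7/5.
T₂ = T₁ (V₁/V₂)^(γ−1) = 401 × (5.08/1.93)^0.4 = 401 × 1.473 = 590.6 K.
W_by = nCᵥ(T₁ − T₂) = (2.72)(20.79)(401 − 590.6) = -10717 J.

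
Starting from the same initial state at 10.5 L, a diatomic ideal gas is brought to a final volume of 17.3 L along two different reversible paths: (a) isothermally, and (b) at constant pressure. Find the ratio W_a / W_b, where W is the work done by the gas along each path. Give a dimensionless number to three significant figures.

Path (a) isothermal: W = P₁V₁ ln(V₂/V₁) → W_a/(P₁V₁) = 0.4993.
Path (b) isobaric: W = P₁(V₂ − V₁) → W_b/(P₁V₁) = 0.6476.
W_a / W_b = 0.4993 / 0.6476 = 0.771.

W_a / W_b ≈ 0.771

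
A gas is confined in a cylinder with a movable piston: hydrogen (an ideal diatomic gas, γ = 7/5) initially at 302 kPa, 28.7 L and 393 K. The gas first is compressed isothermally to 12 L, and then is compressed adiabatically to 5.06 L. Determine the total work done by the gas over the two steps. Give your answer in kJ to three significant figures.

Step 1 (isothermal): W = P₁V₁ ln(V₂/V₁) = (8667) ln(12/28.7) = -7558 J.
After step 1: P = 722.3 kPa, V = 12 L, T = 393 K.
Step 2 (adiabatic): W = (P₁V₁ − P₂V₂)/(γ−1) = (8667 − 12243)/0.4 = -8940 J.
W_total = -7558 − 8940 = -16498 J.

W_total ≈ -16.5 kJ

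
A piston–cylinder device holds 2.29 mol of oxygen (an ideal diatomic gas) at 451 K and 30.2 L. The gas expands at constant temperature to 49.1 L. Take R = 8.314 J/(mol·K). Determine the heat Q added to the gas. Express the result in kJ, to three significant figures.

Q ≈ 4.17 kJ

Isothermal ⇒ ΔU = 0, so Q = W = nRT ln(V₂/V₁).
Q = (2.29)(8.314)(451) ln(49.1/30.2) = 8587 × 0.486 = 4173 J.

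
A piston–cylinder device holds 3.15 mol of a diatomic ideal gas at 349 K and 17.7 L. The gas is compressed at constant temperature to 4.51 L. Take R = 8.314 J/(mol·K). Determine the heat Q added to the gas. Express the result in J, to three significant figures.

Q ≈ -12500 J

Isothermal ⇒ ΔU = 0, so Q = W = nRT ln(V₂/V₁).
Q = (3.15)(8.314)(349) ln(4.51/17.7) = 9140 × -1.367 = -12497 J.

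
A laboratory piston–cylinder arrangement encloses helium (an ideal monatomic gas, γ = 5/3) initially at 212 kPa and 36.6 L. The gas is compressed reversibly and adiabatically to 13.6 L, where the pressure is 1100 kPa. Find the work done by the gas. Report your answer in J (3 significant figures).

Adiabatic: W = (P₁V₁ − P₂V₂)/(γ − 1) with γ = 5/3.
P₁V₁ = 7759 J, P₂V₂ = 14960 J.
W = (7759 − 14960) / 0.6667 = -10801 J.

W ≈ -10800 J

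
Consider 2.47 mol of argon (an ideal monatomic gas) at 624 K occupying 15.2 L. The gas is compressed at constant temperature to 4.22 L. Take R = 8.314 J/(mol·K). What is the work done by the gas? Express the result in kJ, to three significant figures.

W ≈ -16.4 kJ

Isothermal: W = nRT ln(V₂/V₁).
W = (2.47)(8.314)(624) × ln(4.22/15.2)
  = 12814 × -1.281
W_by_gas = -16421 J.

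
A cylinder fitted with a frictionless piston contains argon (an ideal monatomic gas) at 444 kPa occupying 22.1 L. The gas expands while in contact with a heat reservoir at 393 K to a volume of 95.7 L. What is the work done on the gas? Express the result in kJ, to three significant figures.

Isothermal: W = nRT ln(V₂/V₁) = P₁V₁ ln(V₂/V₁).
P₁V₁ = (444 kPa)(22.1 L) = 9812 J.
W = 9812 × ln(95.7/22.1) = 9812 × 1.466
W_by_gas = 14381 J; work on gas = −W_by = -14381 J.

W ≈ -14.4 kJ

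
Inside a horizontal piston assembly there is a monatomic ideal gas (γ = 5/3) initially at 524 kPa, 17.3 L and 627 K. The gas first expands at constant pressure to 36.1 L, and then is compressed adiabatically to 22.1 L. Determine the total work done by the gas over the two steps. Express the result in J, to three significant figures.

Step 1 (isobaric): W = PΔV = (524 kPa)(36.1 − 17.3 L) = 9851 J.
After step 1: P = 524 kPa, V = 36.1 L, T = 1308 K.
Step 2 (adiabatic): W = (P₁V₁ − P₂V₂)/(γ−1) = (18916 − 26237)/0.667 = -10981 J.
W_total = 9851 − 10981 = -1130 J.

W_total ≈ -1130 J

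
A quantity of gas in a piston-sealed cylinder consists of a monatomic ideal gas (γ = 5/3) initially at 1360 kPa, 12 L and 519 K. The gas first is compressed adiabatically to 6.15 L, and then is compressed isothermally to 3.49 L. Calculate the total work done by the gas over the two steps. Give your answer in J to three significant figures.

Step 1 (adiabatic): W = (P₁V₁ − P₂V₂)/(γ−1) = (16320 − 25483)/0.667 = -13745 J.
After step 1: P = 4144 kPa, V = 6.15 L, T = 810.4 K.
Step 2 (isothermal): W = P₁V₁ ln(V₂/V₁) = (25483) ln(3.49/6.15) = -14438 J.
W_total = -13745 − 14438 = -28183 J.

W_total ≈ -28200 J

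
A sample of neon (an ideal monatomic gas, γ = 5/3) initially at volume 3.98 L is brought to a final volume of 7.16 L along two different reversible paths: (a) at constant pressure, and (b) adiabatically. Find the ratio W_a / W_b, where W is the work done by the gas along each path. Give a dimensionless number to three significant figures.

Path (a) isobaric: W = P₁(V₂ − V₁) → W_a/(P₁V₁) = 0.799.
Path (b) adiabatic: W = P₁V₁(1 − (V₁/V₂)^(γ−1))/(γ−1) → W_b/(P₁V₁) = 0.4859.
W_a / W_b = 0.799 / 0.4859 = 1.644.

W_a / W_b ≈ 1.64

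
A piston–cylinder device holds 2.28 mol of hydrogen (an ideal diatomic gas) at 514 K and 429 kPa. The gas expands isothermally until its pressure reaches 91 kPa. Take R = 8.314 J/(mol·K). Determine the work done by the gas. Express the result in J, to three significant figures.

W ≈ 15100 J

Isothermal process: W = nRT ln(V₂/V₁) = nRT ln(P₁/P₂).
W = (2.28)(8.314)(514) × ln(429/91)
  = 9743 × ln(4.714) = 9743 × 1.551
W_by_gas = 15108 J.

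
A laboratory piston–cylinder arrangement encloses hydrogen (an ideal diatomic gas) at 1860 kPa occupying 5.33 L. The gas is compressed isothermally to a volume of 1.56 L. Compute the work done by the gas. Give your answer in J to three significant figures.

W ≈ -12200 J

Isothermal: W = nRT ln(V₂/V₁) = P₁V₁ ln(V₂/V₁).
P₁V₁ = (1860 kPa)(5.33 L) = 9914 J.
W = 9914 × ln(1.56/5.33) = 9914 × -1.229
W_by_gas = -12181 J.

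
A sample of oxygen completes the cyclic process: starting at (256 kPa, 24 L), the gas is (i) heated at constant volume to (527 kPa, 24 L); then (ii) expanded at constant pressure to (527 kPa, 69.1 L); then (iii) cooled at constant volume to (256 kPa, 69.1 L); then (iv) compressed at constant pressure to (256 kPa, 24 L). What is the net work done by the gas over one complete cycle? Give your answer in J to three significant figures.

W_net ≈ 12200 J

Constant-volume legs do no work.
W(ii) = (527)(69.1 − 24) = 23768 J; W(iv) = (256)(24 − 69.1) = -11546 J.
W_net = 23768 − 11546 = 12222 J (the clockwise enclosed area).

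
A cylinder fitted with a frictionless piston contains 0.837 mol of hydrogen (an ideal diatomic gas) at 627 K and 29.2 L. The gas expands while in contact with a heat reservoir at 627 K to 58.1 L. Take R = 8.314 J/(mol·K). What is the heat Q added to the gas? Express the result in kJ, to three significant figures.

Isothermal ⇒ ΔU = 0, so Q = W = nRT ln(V₂/V₁).
Q = (0.837)(8.314)(627) ln(58.1/29.2) = 4363 × 0.688 = 3002 J.

Q ≈ 3.00 kJ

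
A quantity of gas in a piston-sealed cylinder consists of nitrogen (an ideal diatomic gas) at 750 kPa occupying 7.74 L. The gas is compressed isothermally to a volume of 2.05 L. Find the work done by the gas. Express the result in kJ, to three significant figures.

Isothermal: W = nRT ln(V₂/V₁) = P₁V₁ ln(V₂/V₁).
P₁V₁ = (750 kPa)(7.74 L) = 5805 J.
W = 5805 × ln(2.05/7.74) = 5805 × -1.329
W_by_gas = -7712 J.

W ≈ -7.71 kJ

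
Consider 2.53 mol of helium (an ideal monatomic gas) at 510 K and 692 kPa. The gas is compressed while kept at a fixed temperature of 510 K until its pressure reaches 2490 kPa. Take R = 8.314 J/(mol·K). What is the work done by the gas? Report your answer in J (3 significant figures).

W ≈ -13700 J

Isothermal process: W = nRT ln(V₂/V₁) = nRT ln(P₁/P₂).
W = (2.53)(8.314)(510) × ln(692/2490)
  = 10728 × ln(0.2779) = 10728 × -1.28
W_by_gas = -13736 J.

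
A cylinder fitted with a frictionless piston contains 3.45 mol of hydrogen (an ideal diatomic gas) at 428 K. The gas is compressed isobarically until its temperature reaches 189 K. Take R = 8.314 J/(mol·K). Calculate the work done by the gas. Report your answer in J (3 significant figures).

W ≈ -6860 J

Isobaric: W = P ΔV = nR ΔT.
W = (3.45)(8.314)(189 − 428) = -6855 J.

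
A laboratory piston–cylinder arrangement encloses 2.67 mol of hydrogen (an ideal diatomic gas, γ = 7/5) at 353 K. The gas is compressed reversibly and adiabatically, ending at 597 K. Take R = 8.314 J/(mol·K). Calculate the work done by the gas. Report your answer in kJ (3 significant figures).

W ≈ -13.5 kJ

Adiabatic ⇒ Q = 0, so W_by = −ΔU = nCᵥ(T₁ − T₂).
Cᵥ = 5R/2 = 20.79 J/(mol·K).
W = (2.67)(20.79)(353 − 597) = -13541 J.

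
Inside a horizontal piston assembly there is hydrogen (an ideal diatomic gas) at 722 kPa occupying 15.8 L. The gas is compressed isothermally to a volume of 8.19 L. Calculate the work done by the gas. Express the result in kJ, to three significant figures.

Isothermal: W = nRT ln(V₂/V₁) = P₁V₁ ln(V₂/V₁).
P₁V₁ = (722 kPa)(15.8 L) = 11408 J.
W = 11408 × ln(8.19/15.8) = 11408 × -0.6571
W_by_gas = -7496 J.

W ≈ -7.50 kJ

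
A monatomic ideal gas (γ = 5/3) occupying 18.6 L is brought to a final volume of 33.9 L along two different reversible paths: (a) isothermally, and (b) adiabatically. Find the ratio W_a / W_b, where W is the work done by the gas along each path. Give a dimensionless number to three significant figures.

W_a / W_b ≈ 1.21

Path (a) isothermal: W = P₁V₁ ln(V₂/V₁) → W_a/(P₁V₁) = 0.6003.
Path (b) adiabatic: W = P₁V₁(1 − (V₁/V₂)^(γ−1))/(γ−1) → W_b/(P₁V₁) = 0.4947.
W_a / W_b = 0.6003 / 0.4947 = 1.213.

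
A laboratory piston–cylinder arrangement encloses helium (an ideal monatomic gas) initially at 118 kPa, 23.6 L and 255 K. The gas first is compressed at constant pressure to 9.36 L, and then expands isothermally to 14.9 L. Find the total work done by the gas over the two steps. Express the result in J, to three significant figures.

W_total ≈ -1170 J

Step 1 (isobaric): W = PΔV = (118 kPa)(9.36 − 23.6 L) = -1680 J.
After step 1: P = 118 kPa, V = 9.36 L, T = 101.1 K.
Step 2 (isothermal): W = P₁V₁ ln(V₂/V₁) = (1104) ln(14.9/9.36) = 513.5 J.
W_total = -1680 + 513.5 = -1167 J.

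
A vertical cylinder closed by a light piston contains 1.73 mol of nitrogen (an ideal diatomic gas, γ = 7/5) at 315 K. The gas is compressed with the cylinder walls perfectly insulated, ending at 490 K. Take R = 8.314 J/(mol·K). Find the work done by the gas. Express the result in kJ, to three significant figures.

Adiabatic ⇒ Q = 0, so W_by = −ΔU = nCᵥ(T₁ − T₂).
Cᵥ = 5R/2 = 20.79 J/(mol·K).
W = (1.73)(20.79)(315 − 490) = -6293 J.

W ≈ -6.29 kJ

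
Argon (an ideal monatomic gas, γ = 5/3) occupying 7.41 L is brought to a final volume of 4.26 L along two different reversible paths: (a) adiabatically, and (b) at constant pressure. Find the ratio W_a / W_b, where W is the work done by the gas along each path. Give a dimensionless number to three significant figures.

W_a / W_b ≈ 1.57

Path (a) adiabatic: W = P₁V₁(1 − (V₁/V₂)^(γ−1))/(γ−1) → W_a/(P₁V₁) = -0.6695.
Path (b) isobaric: W = P₁(V₂ − V₁) → W_b/(P₁V₁) = -0.4251.
W_a / W_b = -0.6695 / -0.4251 = 1.575.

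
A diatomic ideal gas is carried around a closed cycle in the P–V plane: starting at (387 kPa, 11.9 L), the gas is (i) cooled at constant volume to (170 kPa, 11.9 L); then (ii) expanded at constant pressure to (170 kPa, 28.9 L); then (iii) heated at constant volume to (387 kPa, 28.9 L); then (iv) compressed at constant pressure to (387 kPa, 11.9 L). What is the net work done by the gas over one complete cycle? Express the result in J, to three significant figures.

Constant-volume legs do no work.
W(ii) = (170)(28.9 − 11.9) = 2890 J; W(iv) = (387)(11.9 − 28.9) = -6579 J.
W_net = 2890 − 6579 = -3689 J (the counter-clockwise enclosed area).

W_net ≈ -3690 J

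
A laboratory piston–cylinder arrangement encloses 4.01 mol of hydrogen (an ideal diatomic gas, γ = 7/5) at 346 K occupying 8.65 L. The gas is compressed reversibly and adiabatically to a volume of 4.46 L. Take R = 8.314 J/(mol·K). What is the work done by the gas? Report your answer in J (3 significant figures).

Adiabatic: TV^(γ−1) = const with γ = 7/5.
T₂ = T₁ (V₁/V₂)^(γ−1) = 346 × (8.65/4.46)^0.4 = 346 × 1.303 = 451 K.
W_by = nCᵥ(T₁ − T₂) = (4.01)(20.79)(346 − 451) = -8749 J.

W ≈ -8750 J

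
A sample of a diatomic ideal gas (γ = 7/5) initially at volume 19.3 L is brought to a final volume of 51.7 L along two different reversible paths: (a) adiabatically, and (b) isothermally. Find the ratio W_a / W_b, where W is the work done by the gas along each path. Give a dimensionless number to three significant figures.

Path (a) adiabatic: W = P₁V₁(1 − (V₁/V₂)^(γ−1))/(γ−1) → W_a/(P₁V₁) = 0.8144.
Path (b) isothermal: W = P₁V₁ ln(V₂/V₁) → W_b/(P₁V₁) = 0.9854.
W_a / W_b = 0.8144 / 0.9854 = 0.8265.

W_a / W_b ≈ 0.826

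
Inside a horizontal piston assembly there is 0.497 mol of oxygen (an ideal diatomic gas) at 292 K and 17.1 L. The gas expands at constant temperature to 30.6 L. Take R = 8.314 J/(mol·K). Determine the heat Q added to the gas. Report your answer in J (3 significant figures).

Q ≈ 702 J

Isothermal ⇒ ΔU = 0, so Q = W = nRT ln(V₂/V₁).
Q = (0.497)(8.314)(292) ln(30.6/17.1) = 1207 × 0.5819 = 702.1 J.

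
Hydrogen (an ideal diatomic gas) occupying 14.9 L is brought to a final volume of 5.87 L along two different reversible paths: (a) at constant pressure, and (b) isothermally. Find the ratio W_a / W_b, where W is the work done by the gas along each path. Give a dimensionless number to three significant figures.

Path (a) isobaric: W = P₁(V₂ − V₁) → W_a/(P₁V₁) = -0.606.
Path (b) isothermal: W = P₁V₁ ln(V₂/V₁) → W_b/(P₁V₁) = -0.9315.
W_a / W_b = -0.606 / -0.9315 = 0.6506.

W_a / W_b ≈ 0.651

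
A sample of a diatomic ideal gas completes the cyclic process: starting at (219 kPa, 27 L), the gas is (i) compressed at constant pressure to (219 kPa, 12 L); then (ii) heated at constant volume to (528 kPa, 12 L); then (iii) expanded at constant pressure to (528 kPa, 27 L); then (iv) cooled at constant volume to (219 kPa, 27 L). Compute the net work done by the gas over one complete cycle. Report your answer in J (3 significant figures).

W_net ≈ 4640 J

Constant-volume legs do no work.
W(i) = (219)(12 − 27) = -3285 J; W(iii) = (528)(27 − 12) = 7920 J.
W_net = -3285 + 7920 = 4635 J (the clockwise enclosed area).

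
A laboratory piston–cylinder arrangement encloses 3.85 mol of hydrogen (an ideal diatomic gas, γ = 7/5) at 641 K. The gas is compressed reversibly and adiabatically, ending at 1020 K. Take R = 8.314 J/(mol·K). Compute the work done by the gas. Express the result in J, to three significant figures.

Adiabatic ⇒ Q = 0, so W_by = −ΔU = nCᵥ(T₁ − T₂).
Cᵥ = 5R/2 = 20.79 J/(mol·K).
W = (3.85)(20.79)(641 − 1020) = -30328 J.

W ≈ -30300 J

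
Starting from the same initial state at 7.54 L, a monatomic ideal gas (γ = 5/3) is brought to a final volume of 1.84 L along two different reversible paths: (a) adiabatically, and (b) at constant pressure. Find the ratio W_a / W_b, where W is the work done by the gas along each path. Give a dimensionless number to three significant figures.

W_a / W_b ≈ 3.10

Path (a) adiabatic: W = P₁V₁(1 − (V₁/V₂)^(γ−1))/(γ−1) → W_a/(P₁V₁) = -2.341.
Path (b) isobaric: W = P₁(V₂ − V₁) → W_b/(P₁V₁) = -0.756.
W_a / W_b = -2.341 / -0.756 = 3.097.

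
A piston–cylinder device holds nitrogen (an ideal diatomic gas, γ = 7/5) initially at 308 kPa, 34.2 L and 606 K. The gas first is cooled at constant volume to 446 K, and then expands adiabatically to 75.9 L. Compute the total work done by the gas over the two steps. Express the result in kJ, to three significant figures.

Step 1 (isochoric): W = 0 (constant volume).
After step 1: P = 226.7 kPa (V unchanged).
Step 2 (adiabatic): W = (P₁V₁ − P₂V₂)/(γ−1) = (7752 − 5636)/0.4 = 5292 J.
W_total = 0 + 5292 = 5292 J.

W_total ≈ 5.29 kJ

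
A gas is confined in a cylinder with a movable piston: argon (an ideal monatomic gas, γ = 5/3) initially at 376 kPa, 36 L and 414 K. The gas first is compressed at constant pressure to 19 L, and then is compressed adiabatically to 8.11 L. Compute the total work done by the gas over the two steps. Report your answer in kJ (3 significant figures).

Step 1 (isobaric): W = PΔV = (376 kPa)(19 − 36 L) = -6392 J.
After step 1: P = 376 kPa, V = 19 L, T = 218.5 K.
Step 2 (adiabatic): W = (P₁V₁ − P₂V₂)/(γ−1) = (7144 − 12602)/0.667 = -8187 J.
W_total = -6392 − 8187 = -14579 J.

W_total ≈ -14.6 kJ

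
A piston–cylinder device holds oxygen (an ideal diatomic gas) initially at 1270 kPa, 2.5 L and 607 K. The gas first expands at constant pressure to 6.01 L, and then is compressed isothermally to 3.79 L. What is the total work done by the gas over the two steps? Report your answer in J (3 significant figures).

Step 1 (isobaric): W = PΔV = (1270 kPa)(6.01 − 2.5 L) = 4458 J.
After step 1: P = 1270 kPa, V = 6.01 L, T = 1459 K.
Step 2 (isothermal): W = P₁V₁ ln(V₂/V₁) = (7633) ln(3.79/6.01) = -3519 J.
W_total = 4458 − 3519 = 938.6 J.

W_total ≈ 939 J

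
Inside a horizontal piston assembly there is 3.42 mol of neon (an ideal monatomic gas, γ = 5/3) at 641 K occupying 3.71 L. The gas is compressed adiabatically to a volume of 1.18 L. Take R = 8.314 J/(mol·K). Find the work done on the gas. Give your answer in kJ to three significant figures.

Adiabatic: TV^(γ−1) = const with γ = 5/3.
T₂ = T₁ (V₁/V₂)^(γ−1) = 641 × (3.71/1.18)^0.667 = 641 × 2.146 = 1376 K.
W_by = nCᵥ(T₁ − T₂) = (3.42)(12.47)(641 − 1376) = -31335 J.
Work on gas = −W_by = 31335 J.

W ≈ 31.3 kJ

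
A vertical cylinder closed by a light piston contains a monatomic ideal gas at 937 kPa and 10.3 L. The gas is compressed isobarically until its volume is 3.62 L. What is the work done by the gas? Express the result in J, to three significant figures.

Isobaric: W = P ΔV.
W = (937 kPa)(3.62 − 10.3 L) = (937)(-6.68) = -6259 J.

W ≈ -6260 J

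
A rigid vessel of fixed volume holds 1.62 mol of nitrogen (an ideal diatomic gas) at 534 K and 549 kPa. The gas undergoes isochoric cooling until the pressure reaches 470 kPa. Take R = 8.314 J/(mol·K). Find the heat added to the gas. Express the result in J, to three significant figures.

Constant volume ⇒ W = 0, so Q = ΔU = nCᵥΔT with Cᵥ = 5R/2 = 20.79 J/(mol·K).
At constant V, T₂/T₁ = P₂/P₁ ⇒ ΔT = T₁(P₂/P₁ − 1) = 534·(470/549 − 1) = -76.84 K.
ΔU = (1.62)(20.79)(-76.84) = -2587 J.

Q ≈ -2590 J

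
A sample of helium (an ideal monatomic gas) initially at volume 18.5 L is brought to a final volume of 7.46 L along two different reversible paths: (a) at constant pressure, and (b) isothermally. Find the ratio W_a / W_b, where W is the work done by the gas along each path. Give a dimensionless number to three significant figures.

W_a / W_b ≈ 0.657

Path (a) isobaric: W = P₁(V₂ − V₁) → W_a/(P₁V₁) = -0.5968.
Path (b) isothermal: W = P₁V₁ ln(V₂/V₁) → W_b/(P₁V₁) = -0.9082.
W_a / W_b = -0.5968 / -0.9082 = 0.6571.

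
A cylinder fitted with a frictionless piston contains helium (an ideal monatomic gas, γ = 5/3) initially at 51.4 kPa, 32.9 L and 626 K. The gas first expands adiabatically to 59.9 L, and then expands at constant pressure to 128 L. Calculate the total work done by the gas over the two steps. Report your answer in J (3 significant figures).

Step 1 (adiabatic): W = (P₁V₁ − P₂V₂)/(γ−1) = (1691 − 1134)/0.667 = 835.4 J.
After step 1: P = 18.93 kPa, V = 59.9 L, T = 419.8 K.
Step 2 (isobaric): W = PΔV = (18.93 kPa)(128 − 59.9 L) = 1289 J.
W_total = 835.4 + 1289 = 2125 J.

W_total ≈ 2120 J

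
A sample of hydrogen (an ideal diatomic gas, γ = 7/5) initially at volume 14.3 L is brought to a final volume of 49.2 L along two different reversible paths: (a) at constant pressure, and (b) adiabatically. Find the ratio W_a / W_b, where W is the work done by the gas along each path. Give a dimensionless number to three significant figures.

W_a / W_b ≈ 2.50

Path (a) isobaric: W = P₁(V₂ − V₁) → W_a/(P₁V₁) = 2.441.
Path (b) adiabatic: W = P₁V₁(1 − (V₁/V₂)^(γ−1))/(γ−1) → W_b/(P₁V₁) = 0.9749.
W_a / W_b = 2.441 / 0.9749 = 2.503.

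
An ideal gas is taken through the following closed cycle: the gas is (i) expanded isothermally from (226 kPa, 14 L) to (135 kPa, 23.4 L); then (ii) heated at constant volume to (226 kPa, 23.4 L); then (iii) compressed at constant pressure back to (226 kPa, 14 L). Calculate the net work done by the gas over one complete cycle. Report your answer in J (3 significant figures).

W_net ≈ -499 J

Leg (i): W = PᵢVᵢ ln(V_f/Vᵢ) = (3164) ln(23.4/14) = 1625 J.
Leg (ii): W = 0.
Leg (iii): W = PΔV = (226)(14 − 23.4) = -2124 J.
W_net = 1625 − 2124 = -499.1 J.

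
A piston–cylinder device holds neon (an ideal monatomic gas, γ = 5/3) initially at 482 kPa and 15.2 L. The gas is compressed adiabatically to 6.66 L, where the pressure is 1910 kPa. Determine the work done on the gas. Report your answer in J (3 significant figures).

W ≈ 8090 J

Adiabatic: W = (P₁V₁ − P₂V₂)/(γ − 1) with γ = 5/3.
P₁V₁ = 7326 J, P₂V₂ = 12721 J.
W = (7326 − 12721) / 0.6667 = -8091 J.
Work on gas = −W_by = 8091 J.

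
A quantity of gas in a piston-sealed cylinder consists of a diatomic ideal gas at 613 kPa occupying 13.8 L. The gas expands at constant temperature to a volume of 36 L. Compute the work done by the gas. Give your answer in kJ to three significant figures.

W ≈ 8.11 kJ

Isothermal: W = nRT ln(V₂/V₁) = P₁V₁ ln(V₂/V₁).
P₁V₁ = (613 kPa)(13.8 L) = 8459 J.
W = 8459 × ln(36/13.8) = 8459 × 0.9589
W_by_gas = 8111 J.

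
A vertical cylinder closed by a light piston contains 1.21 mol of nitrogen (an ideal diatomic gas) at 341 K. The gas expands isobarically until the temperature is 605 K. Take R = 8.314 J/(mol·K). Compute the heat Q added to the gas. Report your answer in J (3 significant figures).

Isobaric: W = nRΔT = (1.21)(8.314)(264) = 2656 J.
ΔU = nCᵥΔT with Cᵥ = 5R/2: ΔU = (1.21)(20.79)(264) = 6640 J.
Q = ΔU + W = 6640 + 2656 = 9295 J.

Q ≈ 9300 J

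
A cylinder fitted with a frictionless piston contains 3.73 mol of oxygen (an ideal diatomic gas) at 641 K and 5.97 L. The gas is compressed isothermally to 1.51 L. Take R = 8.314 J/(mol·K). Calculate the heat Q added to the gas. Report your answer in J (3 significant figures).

Q ≈ -27300 J

Isothermal ⇒ ΔU = 0, so Q = W = nRT ln(V₂/V₁).
Q = (3.73)(8.314)(641) ln(1.51/5.97) = 19878 × -1.375 = -27325 J.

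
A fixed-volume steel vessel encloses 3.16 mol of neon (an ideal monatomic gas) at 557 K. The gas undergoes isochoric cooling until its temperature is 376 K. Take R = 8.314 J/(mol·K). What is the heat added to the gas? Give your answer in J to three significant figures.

Constant volume ⇒ W = 0, so Q = ΔU = nCᵥΔT with Cᵥ = 3R/2 = 12.47 J/(mol·K).
ΔU = (3.16)(12.47)(376 − 557) = -7133 J.

Q ≈ -7130 J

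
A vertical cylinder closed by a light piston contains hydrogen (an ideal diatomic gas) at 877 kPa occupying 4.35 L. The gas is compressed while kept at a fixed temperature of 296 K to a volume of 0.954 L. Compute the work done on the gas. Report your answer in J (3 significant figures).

W ≈ 5790 J

Isothermal: W = nRT ln(V₂/V₁) = P₁V₁ ln(V₂/V₁).
P₁V₁ = (877 kPa)(4.35 L) = 3815 J.
W = 3815 × ln(0.954/4.35) = 3815 × -1.517
W_by_gas = -5788 J; work on gas = −W_by = 5788 J.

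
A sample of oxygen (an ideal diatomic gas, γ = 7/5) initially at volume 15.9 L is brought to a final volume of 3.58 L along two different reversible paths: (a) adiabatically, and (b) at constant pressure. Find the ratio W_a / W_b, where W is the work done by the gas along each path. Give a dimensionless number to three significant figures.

W_a / W_b ≈ 2.63

Path (a) adiabatic: W = P₁V₁(1 − (V₁/V₂)^(γ−1))/(γ−1) → W_a/(P₁V₁) = -2.039.
Path (b) isobaric: W = P₁(V₂ − V₁) → W_b/(P₁V₁) = -0.7748.
W_a / W_b = -2.039 / -0.7748 = 2.631.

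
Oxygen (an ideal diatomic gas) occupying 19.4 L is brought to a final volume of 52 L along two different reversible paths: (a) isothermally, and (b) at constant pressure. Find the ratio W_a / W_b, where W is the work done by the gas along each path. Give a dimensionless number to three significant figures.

Path (a) isothermal: W = P₁V₁ ln(V₂/V₁) → W_a/(P₁V₁) = 0.986.
Path (b) isobaric: W = P₁(V₂ − V₁) → W_b/(P₁V₁) = 1.68.
W_a / W_b = 0.986 / 1.68 = 0.5867.

W_a / W_b ≈ 0.587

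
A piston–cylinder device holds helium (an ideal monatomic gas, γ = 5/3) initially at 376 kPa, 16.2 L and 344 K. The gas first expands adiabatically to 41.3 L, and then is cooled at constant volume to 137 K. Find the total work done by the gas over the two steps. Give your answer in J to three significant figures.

Step 1 (adiabatic): W = (P₁V₁ − P₂V₂)/(γ−1) = (6091 − 3264)/0.667 = 4241 J.
Step 2 (isochoric): W = 0 (constant volume).
W_total = 4241 + 0 = 4241 J.

W_total ≈ 4240 J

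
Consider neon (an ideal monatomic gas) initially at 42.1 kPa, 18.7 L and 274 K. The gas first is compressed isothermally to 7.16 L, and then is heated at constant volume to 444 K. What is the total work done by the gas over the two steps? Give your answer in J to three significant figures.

Step 1 (isothermal): W = P₁V₁ ln(V₂/V₁) = (787.3) ln(7.16/18.7) = -755.8 J.
Step 2 (isochoric): W = 0 (constant volume).
W_total = -755.8 + 0 = -755.8 J.

W_total ≈ -756 J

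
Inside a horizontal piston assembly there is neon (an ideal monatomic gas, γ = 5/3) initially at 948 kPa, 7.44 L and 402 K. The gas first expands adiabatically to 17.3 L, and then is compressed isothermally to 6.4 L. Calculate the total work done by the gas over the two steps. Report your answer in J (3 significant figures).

W_total ≈ 556 J

Step 1 (adiabatic): W = (P₁V₁ − P₂V₂)/(γ−1) = (7053 − 4019)/0.667 = 4552 J.
After step 1: P = 232.3 kPa, V = 17.3 L, T = 229 K.
Step 2 (isothermal): W = P₁V₁ ln(V₂/V₁) = (4019) ln(6.4/17.3) = -3996 J.
W_total = 4552 − 3996 = 555.9 J.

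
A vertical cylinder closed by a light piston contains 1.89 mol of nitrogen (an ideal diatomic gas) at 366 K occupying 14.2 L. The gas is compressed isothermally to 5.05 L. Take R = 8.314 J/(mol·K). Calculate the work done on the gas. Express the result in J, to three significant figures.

W ≈ 5950 J

Isothermal: W = nRT ln(V₂/V₁).
W = (1.89)(8.314)(366) × ln(5.05/14.2)
  = 5751 × -1.034
W_by_gas = -5946 J; work on gas = −W_by = 5946 J.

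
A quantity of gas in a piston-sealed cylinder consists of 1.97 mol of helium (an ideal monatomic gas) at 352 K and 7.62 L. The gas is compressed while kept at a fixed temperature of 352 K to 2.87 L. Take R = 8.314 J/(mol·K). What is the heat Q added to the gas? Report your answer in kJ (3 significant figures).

Q ≈ -5.63 kJ

Isothermal ⇒ ΔU = 0, so Q = W = nRT ln(V₂/V₁).
Q = (1.97)(8.314)(352) ln(2.87/7.62) = 5765 × -0.9765 = -5630 J.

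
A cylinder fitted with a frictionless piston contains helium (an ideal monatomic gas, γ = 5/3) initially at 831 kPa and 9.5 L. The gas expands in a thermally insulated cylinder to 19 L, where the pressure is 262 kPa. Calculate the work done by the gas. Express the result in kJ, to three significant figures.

Adiabatic: W = (P₁V₁ − P₂V₂)/(γ − 1) with γ = 5/3.
P₁V₁ = 7894 J, P₂V₂ = 4978 J.
W = (7894 − 4978) / 0.6667 = 4375 J.

W ≈ 4.37 kJ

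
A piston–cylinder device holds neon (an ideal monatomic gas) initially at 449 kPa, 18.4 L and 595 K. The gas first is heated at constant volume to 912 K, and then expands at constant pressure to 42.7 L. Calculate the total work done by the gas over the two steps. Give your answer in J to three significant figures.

W_total ≈ 16700 J

Step 1 (isochoric): W = 0 (constant volume).
After step 1: P = 688.2 kPa (V unchanged).
Step 2 (isobaric): W = PΔV = (688.2 kPa)(42.7 − 18.4 L) = 16724 J.
W_total = 0 + 16724 = 16724 J.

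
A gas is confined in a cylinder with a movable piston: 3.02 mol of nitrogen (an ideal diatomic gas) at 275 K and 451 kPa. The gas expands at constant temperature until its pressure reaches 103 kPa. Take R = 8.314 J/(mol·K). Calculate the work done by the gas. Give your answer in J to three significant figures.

Isothermal process: W = nRT ln(V₂/V₁) = nRT ln(P₁/P₂).
W = (3.02)(8.314)(275) × ln(451/103)
  = 6905 × ln(4.379) = 6905 × 1.477
W_by_gas = 10197 J.

W ≈ 10200 J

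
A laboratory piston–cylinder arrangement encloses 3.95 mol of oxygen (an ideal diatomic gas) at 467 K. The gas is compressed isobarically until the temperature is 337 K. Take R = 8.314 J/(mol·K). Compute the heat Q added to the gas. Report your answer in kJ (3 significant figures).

Isobaric: W = nRΔT = (3.95)(8.314)(-130) = -4269 J.
ΔU = nCᵥΔT with Cᵥ = 5R/2: ΔU = (3.95)(20.79)(-130) = -10673 J.
Q = ΔU + W = -10673 − 4269 = -14942 J.

Q ≈ -14.9 kJ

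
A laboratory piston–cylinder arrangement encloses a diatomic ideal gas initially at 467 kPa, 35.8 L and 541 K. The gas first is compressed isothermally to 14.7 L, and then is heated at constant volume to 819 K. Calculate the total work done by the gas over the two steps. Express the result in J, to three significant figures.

W_total ≈ -14900 J

Step 1 (isothermal): W = P₁V₁ ln(V₂/V₁) = (16719) ln(14.7/35.8) = -14881 J.
Step 2 (isochoric): W = 0 (constant volume).
W_total = -14881 + 0 = -14881 J.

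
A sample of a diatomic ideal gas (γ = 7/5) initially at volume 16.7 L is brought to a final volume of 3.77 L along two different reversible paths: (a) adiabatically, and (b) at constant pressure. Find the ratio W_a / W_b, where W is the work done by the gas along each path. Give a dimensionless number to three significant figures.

W_a / W_b ≈ 2.63

Path (a) adiabatic: W = P₁V₁(1 − (V₁/V₂)^(γ−1))/(γ−1) → W_a/(P₁V₁) = -2.034.
Path (b) isobaric: W = P₁(V₂ − V₁) → W_b/(P₁V₁) = -0.7743.
W_a / W_b = -2.034 / -0.7743 = 2.627.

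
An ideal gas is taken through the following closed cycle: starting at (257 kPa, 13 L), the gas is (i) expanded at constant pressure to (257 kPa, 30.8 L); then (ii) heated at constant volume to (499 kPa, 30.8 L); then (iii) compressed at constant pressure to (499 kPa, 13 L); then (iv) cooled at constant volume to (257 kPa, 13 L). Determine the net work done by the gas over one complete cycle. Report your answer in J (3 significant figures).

W_net ≈ -4310 J

Constant-volume legs do no work.
W(i) = (257)(30.8 − 13) = 4575 J; W(iii) = (499)(13 − 30.8) = -8882 J.
W_net = 4575 − 8882 = -4308 J (the counter-clockwise enclosed area).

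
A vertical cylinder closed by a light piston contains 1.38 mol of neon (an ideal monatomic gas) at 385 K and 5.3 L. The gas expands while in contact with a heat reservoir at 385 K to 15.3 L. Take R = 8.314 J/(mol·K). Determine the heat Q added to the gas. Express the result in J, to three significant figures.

Isothermal ⇒ ΔU = 0, so Q = W = nRT ln(V₂/V₁).
Q = (1.38)(8.314)(385) ln(15.3/5.3) = 4417 × 1.06 = 4683 J.

Q ≈ 4680 J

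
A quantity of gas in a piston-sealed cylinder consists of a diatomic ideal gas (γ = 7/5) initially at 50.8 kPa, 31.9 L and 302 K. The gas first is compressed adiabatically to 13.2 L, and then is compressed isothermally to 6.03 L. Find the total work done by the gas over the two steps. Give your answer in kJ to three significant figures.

Step 1 (adiabatic): W = (P₁V₁ − P₂V₂)/(γ−1) = (1621 − 2306)/0.4 = -1715 J.
After step 1: P = 174.7 kPa, V = 13.2 L, T = 429.8 K.
Step 2 (isothermal): W = P₁V₁ ln(V₂/V₁) = (2306) ln(6.03/13.2) = -1807 J.
W_total = -1715 − 1807 = -3522 J.

W_total ≈ -3.52 kJ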